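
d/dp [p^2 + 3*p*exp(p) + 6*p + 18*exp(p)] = 3*p*exp(p) + 2*p + 21*exp(p) + 6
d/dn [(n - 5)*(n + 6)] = 2*n + 1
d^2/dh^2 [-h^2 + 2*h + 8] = -2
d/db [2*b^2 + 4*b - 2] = 4*b + 4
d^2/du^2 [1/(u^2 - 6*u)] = 2*(-u*(u - 6) + 4*(u - 3)^2)/(u^3*(u - 6)^3)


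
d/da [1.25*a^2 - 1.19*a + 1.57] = 2.5*a - 1.19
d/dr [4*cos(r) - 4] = -4*sin(r)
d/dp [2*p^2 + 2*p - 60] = 4*p + 2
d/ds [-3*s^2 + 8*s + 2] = 8 - 6*s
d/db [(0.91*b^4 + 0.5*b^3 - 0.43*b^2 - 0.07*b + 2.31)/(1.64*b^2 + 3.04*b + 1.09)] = (2.9848*b^5 + 9.1192*b^4 + 7.0076*b^3 + 0.4426*b^2 - 8.5142*b - 7.0987)/(2.6896*b^4 + 9.9712*b^3 + 12.8168*b^2 + 6.6272*b + 1.1881)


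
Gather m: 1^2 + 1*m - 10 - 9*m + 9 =-8*m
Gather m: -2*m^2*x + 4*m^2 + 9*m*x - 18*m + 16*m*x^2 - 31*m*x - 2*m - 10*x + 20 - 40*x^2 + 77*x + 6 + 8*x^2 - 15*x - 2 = m^2*(4 - 2*x) + m*(16*x^2 - 22*x - 20) - 32*x^2 + 52*x + 24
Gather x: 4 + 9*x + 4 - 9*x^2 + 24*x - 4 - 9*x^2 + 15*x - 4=-18*x^2 + 48*x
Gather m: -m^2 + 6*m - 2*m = -m^2 + 4*m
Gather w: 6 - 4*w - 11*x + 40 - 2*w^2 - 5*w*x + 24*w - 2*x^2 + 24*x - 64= -2*w^2 + w*(20 - 5*x) - 2*x^2 + 13*x - 18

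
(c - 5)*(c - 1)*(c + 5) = c^3 - c^2 - 25*c + 25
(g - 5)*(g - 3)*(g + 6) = g^3 - 2*g^2 - 33*g + 90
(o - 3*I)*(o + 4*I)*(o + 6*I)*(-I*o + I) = -I*o^4 + 7*o^3 + I*o^3 - 7*o^2 - 6*I*o^2 + 72*o + 6*I*o - 72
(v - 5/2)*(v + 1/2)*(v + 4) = v^3 + 2*v^2 - 37*v/4 - 5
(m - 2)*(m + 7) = m^2 + 5*m - 14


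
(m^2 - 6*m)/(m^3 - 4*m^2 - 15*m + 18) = m/(m^2 + 2*m - 3)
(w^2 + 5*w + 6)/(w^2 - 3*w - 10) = (w + 3)/(w - 5)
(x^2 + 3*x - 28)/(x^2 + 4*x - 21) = (x - 4)/(x - 3)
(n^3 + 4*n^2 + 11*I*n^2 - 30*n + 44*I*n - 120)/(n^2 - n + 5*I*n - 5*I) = (n^2 + n*(4 + 6*I) + 24*I)/(n - 1)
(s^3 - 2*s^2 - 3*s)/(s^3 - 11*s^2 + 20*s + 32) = s*(s - 3)/(s^2 - 12*s + 32)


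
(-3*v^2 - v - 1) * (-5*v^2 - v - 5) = 15*v^4 + 8*v^3 + 21*v^2 + 6*v + 5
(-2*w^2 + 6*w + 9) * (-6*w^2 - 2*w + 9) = 12*w^4 - 32*w^3 - 84*w^2 + 36*w + 81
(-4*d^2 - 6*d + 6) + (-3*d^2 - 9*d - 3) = -7*d^2 - 15*d + 3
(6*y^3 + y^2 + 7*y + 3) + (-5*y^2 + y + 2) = 6*y^3 - 4*y^2 + 8*y + 5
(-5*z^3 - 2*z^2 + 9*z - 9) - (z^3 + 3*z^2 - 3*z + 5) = -6*z^3 - 5*z^2 + 12*z - 14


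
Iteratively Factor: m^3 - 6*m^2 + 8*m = (m)*(m^2 - 6*m + 8) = m*(m - 4)*(m - 2)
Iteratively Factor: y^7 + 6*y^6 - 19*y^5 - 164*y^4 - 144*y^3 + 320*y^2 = (y)*(y^6 + 6*y^5 - 19*y^4 - 164*y^3 - 144*y^2 + 320*y) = y*(y - 5)*(y^5 + 11*y^4 + 36*y^3 + 16*y^2 - 64*y) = y*(y - 5)*(y + 4)*(y^4 + 7*y^3 + 8*y^2 - 16*y) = y*(y - 5)*(y + 4)^2*(y^3 + 3*y^2 - 4*y) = y*(y - 5)*(y + 4)^3*(y^2 - y) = y*(y - 5)*(y - 1)*(y + 4)^3*(y)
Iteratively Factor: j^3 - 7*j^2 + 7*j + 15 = (j - 3)*(j^2 - 4*j - 5) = (j - 5)*(j - 3)*(j + 1)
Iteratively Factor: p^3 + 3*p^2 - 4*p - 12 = (p + 2)*(p^2 + p - 6) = (p - 2)*(p + 2)*(p + 3)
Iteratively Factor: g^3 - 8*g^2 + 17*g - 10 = (g - 1)*(g^2 - 7*g + 10) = (g - 2)*(g - 1)*(g - 5)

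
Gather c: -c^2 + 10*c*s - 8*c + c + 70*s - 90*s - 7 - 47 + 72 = -c^2 + c*(10*s - 7) - 20*s + 18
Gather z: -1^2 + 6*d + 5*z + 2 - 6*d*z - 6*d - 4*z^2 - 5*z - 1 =-6*d*z - 4*z^2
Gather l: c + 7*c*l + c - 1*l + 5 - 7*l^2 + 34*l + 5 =2*c - 7*l^2 + l*(7*c + 33) + 10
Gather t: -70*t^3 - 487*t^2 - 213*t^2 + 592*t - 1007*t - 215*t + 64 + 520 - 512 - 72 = -70*t^3 - 700*t^2 - 630*t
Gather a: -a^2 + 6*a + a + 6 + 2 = -a^2 + 7*a + 8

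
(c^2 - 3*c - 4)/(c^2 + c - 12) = (c^2 - 3*c - 4)/(c^2 + c - 12)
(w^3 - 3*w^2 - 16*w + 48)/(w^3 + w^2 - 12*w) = (w - 4)/w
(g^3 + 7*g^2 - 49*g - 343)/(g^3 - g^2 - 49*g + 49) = (g + 7)/(g - 1)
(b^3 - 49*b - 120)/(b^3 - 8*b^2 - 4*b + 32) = (b^2 + 8*b + 15)/(b^2 - 4)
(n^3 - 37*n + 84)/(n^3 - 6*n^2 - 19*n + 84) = (n^2 + 3*n - 28)/(n^2 - 3*n - 28)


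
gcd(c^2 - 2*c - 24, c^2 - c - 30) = c - 6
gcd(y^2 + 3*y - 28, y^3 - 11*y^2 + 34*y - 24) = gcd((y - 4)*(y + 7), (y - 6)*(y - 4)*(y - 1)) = y - 4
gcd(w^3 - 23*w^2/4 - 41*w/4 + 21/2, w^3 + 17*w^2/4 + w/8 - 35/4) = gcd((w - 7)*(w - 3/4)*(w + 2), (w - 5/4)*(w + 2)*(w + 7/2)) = w + 2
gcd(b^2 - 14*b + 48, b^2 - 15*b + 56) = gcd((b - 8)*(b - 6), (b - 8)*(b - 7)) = b - 8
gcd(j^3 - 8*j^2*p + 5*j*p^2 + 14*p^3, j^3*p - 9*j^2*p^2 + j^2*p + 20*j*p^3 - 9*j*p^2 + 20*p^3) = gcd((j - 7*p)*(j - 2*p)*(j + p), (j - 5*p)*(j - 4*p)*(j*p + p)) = 1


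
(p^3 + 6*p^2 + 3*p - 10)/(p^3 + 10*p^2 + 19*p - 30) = (p + 2)/(p + 6)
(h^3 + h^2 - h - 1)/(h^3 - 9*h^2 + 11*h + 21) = (h^2 - 1)/(h^2 - 10*h + 21)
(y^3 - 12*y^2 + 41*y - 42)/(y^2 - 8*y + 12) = (y^2 - 10*y + 21)/(y - 6)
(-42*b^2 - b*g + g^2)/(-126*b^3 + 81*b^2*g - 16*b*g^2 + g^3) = (6*b + g)/(18*b^2 - 9*b*g + g^2)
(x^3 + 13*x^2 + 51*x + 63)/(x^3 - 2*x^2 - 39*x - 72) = (x + 7)/(x - 8)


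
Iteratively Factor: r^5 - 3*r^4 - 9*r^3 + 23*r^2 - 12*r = (r + 3)*(r^4 - 6*r^3 + 9*r^2 - 4*r) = (r - 1)*(r + 3)*(r^3 - 5*r^2 + 4*r) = r*(r - 1)*(r + 3)*(r^2 - 5*r + 4) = r*(r - 1)^2*(r + 3)*(r - 4)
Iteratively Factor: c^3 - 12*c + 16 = (c - 2)*(c^2 + 2*c - 8) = (c - 2)^2*(c + 4)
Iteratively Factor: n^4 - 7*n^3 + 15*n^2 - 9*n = (n)*(n^3 - 7*n^2 + 15*n - 9) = n*(n - 3)*(n^2 - 4*n + 3) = n*(n - 3)*(n - 1)*(n - 3)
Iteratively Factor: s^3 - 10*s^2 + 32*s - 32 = (s - 2)*(s^2 - 8*s + 16) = (s - 4)*(s - 2)*(s - 4)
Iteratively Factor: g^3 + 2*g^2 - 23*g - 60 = (g - 5)*(g^2 + 7*g + 12) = (g - 5)*(g + 3)*(g + 4)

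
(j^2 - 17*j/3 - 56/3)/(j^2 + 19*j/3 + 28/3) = (j - 8)/(j + 4)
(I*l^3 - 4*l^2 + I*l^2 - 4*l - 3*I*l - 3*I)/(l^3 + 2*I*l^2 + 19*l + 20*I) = (I*l^2 + l*(-3 + I) - 3)/(l^2 + I*l + 20)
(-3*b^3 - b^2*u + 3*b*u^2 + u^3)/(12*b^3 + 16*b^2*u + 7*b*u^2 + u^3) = (-b^2 + u^2)/(4*b^2 + 4*b*u + u^2)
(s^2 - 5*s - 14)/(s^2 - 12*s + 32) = (s^2 - 5*s - 14)/(s^2 - 12*s + 32)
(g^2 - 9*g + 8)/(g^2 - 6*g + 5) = (g - 8)/(g - 5)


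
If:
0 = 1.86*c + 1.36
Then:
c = -0.73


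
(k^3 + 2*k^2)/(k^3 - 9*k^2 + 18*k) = k*(k + 2)/(k^2 - 9*k + 18)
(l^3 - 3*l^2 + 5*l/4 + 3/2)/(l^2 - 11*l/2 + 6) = (l^2 - 3*l/2 - 1)/(l - 4)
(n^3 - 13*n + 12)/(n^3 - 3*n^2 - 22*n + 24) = (n - 3)/(n - 6)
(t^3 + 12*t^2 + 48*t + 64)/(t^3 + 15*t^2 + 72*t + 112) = (t + 4)/(t + 7)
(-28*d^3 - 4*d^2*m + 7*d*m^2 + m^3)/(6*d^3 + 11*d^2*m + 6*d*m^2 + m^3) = (-14*d^2 + 5*d*m + m^2)/(3*d^2 + 4*d*m + m^2)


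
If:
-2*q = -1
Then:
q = 1/2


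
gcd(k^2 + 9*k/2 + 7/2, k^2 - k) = 1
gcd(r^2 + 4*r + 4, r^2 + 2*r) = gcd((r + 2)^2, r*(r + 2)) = r + 2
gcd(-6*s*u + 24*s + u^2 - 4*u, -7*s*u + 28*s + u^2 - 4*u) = u - 4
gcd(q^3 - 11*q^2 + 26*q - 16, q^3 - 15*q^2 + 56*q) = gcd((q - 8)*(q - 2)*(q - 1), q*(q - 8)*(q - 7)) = q - 8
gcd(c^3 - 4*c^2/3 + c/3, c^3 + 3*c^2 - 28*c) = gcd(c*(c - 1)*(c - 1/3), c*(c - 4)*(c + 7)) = c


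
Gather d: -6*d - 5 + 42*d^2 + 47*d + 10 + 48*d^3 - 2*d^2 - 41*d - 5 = 48*d^3 + 40*d^2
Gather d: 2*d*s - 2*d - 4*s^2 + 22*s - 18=d*(2*s - 2) - 4*s^2 + 22*s - 18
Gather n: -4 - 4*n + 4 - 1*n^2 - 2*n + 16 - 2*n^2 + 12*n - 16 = -3*n^2 + 6*n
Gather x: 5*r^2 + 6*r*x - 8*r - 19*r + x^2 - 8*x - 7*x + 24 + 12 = 5*r^2 - 27*r + x^2 + x*(6*r - 15) + 36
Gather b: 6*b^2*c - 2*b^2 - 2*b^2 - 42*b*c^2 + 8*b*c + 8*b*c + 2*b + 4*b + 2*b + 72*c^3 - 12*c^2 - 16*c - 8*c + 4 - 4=b^2*(6*c - 4) + b*(-42*c^2 + 16*c + 8) + 72*c^3 - 12*c^2 - 24*c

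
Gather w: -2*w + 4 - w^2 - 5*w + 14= -w^2 - 7*w + 18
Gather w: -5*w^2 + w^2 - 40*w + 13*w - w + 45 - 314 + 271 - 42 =-4*w^2 - 28*w - 40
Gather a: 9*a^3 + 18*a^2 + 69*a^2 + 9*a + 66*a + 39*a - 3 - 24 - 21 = 9*a^3 + 87*a^2 + 114*a - 48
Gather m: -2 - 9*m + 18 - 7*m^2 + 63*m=-7*m^2 + 54*m + 16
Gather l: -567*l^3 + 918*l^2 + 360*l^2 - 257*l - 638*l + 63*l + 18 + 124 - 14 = -567*l^3 + 1278*l^2 - 832*l + 128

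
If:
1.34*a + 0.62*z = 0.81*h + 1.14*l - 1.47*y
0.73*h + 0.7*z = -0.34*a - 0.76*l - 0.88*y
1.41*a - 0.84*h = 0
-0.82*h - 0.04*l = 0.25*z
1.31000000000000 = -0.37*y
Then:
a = -1.43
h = -2.40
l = -0.24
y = -3.54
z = 7.91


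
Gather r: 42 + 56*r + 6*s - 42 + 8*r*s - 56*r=8*r*s + 6*s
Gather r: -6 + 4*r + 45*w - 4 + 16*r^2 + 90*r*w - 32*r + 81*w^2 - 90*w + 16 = 16*r^2 + r*(90*w - 28) + 81*w^2 - 45*w + 6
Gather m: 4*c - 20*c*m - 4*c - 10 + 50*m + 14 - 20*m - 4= m*(30 - 20*c)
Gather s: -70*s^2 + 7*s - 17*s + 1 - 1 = -70*s^2 - 10*s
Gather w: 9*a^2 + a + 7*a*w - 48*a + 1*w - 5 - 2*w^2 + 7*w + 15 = 9*a^2 - 47*a - 2*w^2 + w*(7*a + 8) + 10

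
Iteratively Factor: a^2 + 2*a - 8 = (a - 2)*(a + 4)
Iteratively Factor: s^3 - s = (s + 1)*(s^2 - s) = s*(s + 1)*(s - 1)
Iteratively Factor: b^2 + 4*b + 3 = (b + 1)*(b + 3)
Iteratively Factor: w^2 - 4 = (w - 2)*(w + 2)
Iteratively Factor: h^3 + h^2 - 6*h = (h + 3)*(h^2 - 2*h) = (h - 2)*(h + 3)*(h)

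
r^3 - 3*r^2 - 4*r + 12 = (r - 3)*(r - 2)*(r + 2)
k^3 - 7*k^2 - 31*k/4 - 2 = (k - 8)*(k + 1/2)^2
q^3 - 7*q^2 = q^2*(q - 7)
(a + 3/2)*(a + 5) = a^2 + 13*a/2 + 15/2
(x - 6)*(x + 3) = x^2 - 3*x - 18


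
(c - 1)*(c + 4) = c^2 + 3*c - 4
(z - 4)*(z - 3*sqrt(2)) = z^2 - 3*sqrt(2)*z - 4*z + 12*sqrt(2)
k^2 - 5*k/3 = k*(k - 5/3)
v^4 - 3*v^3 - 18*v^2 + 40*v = v*(v - 5)*(v - 2)*(v + 4)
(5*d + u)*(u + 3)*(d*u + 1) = 5*d^2*u^2 + 15*d^2*u + d*u^3 + 3*d*u^2 + 5*d*u + 15*d + u^2 + 3*u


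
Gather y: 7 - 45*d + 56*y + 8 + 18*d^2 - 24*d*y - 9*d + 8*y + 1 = 18*d^2 - 54*d + y*(64 - 24*d) + 16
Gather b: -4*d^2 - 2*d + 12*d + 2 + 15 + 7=-4*d^2 + 10*d + 24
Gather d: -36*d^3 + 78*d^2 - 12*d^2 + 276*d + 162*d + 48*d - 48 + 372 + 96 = -36*d^3 + 66*d^2 + 486*d + 420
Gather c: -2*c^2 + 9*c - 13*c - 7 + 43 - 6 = -2*c^2 - 4*c + 30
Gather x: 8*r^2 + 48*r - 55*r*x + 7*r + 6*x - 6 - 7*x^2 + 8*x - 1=8*r^2 + 55*r - 7*x^2 + x*(14 - 55*r) - 7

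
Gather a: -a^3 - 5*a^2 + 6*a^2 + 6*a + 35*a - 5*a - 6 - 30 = -a^3 + a^2 + 36*a - 36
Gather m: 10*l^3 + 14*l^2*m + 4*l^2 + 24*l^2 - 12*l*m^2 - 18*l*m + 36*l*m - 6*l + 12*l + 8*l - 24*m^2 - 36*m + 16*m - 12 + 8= 10*l^3 + 28*l^2 + 14*l + m^2*(-12*l - 24) + m*(14*l^2 + 18*l - 20) - 4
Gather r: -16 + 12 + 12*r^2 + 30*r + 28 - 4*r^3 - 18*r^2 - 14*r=-4*r^3 - 6*r^2 + 16*r + 24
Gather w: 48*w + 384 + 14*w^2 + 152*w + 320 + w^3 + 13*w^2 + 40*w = w^3 + 27*w^2 + 240*w + 704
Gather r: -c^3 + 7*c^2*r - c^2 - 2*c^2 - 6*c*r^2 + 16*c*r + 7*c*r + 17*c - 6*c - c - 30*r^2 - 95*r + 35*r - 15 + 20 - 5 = -c^3 - 3*c^2 + 10*c + r^2*(-6*c - 30) + r*(7*c^2 + 23*c - 60)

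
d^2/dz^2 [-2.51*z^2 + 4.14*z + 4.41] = -5.02000000000000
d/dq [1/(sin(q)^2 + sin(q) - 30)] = -(2*sin(q) + 1)*cos(q)/(sin(q)^2 + sin(q) - 30)^2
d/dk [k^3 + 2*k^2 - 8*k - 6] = 3*k^2 + 4*k - 8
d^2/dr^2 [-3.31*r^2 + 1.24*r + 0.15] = -6.62000000000000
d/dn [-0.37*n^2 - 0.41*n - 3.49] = -0.74*n - 0.41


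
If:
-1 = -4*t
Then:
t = 1/4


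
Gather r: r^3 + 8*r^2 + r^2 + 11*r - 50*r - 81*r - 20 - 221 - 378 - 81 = r^3 + 9*r^2 - 120*r - 700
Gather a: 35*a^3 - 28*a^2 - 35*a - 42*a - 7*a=35*a^3 - 28*a^2 - 84*a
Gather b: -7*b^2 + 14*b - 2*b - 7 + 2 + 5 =-7*b^2 + 12*b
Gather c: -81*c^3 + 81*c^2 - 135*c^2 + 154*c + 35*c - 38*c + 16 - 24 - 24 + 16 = -81*c^3 - 54*c^2 + 151*c - 16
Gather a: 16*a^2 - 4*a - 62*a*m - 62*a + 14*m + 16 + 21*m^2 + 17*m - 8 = 16*a^2 + a*(-62*m - 66) + 21*m^2 + 31*m + 8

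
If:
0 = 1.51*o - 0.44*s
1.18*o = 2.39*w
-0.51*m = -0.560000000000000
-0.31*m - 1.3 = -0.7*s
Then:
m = 1.10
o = 0.68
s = 2.34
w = 0.34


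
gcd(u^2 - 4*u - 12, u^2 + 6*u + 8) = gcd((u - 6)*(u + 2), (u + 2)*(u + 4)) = u + 2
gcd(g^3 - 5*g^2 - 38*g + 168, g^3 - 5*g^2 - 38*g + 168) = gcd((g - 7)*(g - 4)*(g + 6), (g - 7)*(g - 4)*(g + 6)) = g^3 - 5*g^2 - 38*g + 168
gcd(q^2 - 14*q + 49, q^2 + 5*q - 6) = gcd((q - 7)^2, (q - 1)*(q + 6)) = 1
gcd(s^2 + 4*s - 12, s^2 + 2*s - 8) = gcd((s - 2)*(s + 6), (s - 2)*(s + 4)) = s - 2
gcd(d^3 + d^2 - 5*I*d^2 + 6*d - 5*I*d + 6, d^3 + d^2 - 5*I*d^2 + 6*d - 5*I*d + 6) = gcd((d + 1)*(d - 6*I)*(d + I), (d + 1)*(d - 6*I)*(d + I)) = d^3 + d^2*(1 - 5*I) + d*(6 - 5*I) + 6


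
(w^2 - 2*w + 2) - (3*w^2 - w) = -2*w^2 - w + 2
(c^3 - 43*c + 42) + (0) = c^3 - 43*c + 42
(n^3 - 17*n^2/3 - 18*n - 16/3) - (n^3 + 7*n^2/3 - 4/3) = -8*n^2 - 18*n - 4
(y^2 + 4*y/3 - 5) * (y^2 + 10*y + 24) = y^4 + 34*y^3/3 + 97*y^2/3 - 18*y - 120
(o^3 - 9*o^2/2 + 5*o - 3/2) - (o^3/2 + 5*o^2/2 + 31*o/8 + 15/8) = o^3/2 - 7*o^2 + 9*o/8 - 27/8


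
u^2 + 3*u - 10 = (u - 2)*(u + 5)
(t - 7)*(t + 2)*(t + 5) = t^3 - 39*t - 70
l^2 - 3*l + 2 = (l - 2)*(l - 1)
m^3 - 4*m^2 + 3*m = m*(m - 3)*(m - 1)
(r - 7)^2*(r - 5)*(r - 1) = r^4 - 20*r^3 + 138*r^2 - 364*r + 245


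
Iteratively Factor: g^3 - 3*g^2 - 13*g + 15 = (g + 3)*(g^2 - 6*g + 5) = (g - 5)*(g + 3)*(g - 1)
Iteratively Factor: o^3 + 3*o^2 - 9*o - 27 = (o - 3)*(o^2 + 6*o + 9) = (o - 3)*(o + 3)*(o + 3)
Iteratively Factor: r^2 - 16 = (r - 4)*(r + 4)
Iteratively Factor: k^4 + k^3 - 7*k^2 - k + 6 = (k - 2)*(k^3 + 3*k^2 - k - 3) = (k - 2)*(k + 3)*(k^2 - 1) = (k - 2)*(k - 1)*(k + 3)*(k + 1)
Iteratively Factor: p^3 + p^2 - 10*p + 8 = (p - 1)*(p^2 + 2*p - 8) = (p - 2)*(p - 1)*(p + 4)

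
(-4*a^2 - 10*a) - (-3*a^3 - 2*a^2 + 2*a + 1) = 3*a^3 - 2*a^2 - 12*a - 1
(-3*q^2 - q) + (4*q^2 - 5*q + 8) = q^2 - 6*q + 8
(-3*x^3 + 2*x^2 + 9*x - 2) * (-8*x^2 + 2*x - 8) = 24*x^5 - 22*x^4 - 44*x^3 + 18*x^2 - 76*x + 16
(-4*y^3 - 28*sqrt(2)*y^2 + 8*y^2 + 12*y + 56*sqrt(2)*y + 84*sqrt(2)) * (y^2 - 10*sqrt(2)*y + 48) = -4*y^5 + 8*y^4 + 12*sqrt(2)*y^4 - 24*sqrt(2)*y^3 + 380*y^3 - 1380*sqrt(2)*y^2 - 736*y^2 - 1104*y + 2688*sqrt(2)*y + 4032*sqrt(2)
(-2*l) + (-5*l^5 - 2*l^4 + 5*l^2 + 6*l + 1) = -5*l^5 - 2*l^4 + 5*l^2 + 4*l + 1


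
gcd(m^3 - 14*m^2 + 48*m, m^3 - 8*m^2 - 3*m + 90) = m - 6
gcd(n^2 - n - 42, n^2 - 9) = 1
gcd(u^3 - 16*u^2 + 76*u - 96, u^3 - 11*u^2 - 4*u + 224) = u - 8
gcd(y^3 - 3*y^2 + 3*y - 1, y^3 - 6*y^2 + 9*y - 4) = y^2 - 2*y + 1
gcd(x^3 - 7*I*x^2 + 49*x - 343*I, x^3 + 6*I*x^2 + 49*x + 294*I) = x^2 + 49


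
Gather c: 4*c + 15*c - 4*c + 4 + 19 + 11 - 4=15*c + 30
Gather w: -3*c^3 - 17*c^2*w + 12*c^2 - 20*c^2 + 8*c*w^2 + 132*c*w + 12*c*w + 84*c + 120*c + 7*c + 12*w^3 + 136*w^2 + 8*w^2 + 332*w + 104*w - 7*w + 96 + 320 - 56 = -3*c^3 - 8*c^2 + 211*c + 12*w^3 + w^2*(8*c + 144) + w*(-17*c^2 + 144*c + 429) + 360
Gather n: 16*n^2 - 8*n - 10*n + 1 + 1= 16*n^2 - 18*n + 2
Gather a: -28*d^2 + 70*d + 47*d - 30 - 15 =-28*d^2 + 117*d - 45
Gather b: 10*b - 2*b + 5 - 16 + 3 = 8*b - 8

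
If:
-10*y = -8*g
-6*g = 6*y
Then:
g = 0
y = 0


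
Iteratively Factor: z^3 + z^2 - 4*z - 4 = (z + 1)*(z^2 - 4) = (z - 2)*(z + 1)*(z + 2)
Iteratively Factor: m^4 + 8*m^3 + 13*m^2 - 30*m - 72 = (m + 3)*(m^3 + 5*m^2 - 2*m - 24) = (m + 3)*(m + 4)*(m^2 + m - 6) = (m + 3)^2*(m + 4)*(m - 2)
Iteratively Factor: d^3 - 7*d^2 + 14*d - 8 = (d - 1)*(d^2 - 6*d + 8) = (d - 4)*(d - 1)*(d - 2)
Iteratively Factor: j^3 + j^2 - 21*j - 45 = (j + 3)*(j^2 - 2*j - 15) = (j + 3)^2*(j - 5)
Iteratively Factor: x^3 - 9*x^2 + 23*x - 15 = (x - 3)*(x^2 - 6*x + 5) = (x - 5)*(x - 3)*(x - 1)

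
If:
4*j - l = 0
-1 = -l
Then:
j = 1/4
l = 1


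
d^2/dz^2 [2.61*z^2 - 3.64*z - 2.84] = 5.22000000000000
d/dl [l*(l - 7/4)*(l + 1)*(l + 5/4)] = 4*l^3 + 3*l^2/2 - 43*l/8 - 35/16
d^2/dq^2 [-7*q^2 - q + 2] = -14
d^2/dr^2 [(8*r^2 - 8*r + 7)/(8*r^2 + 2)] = 4*(-32*r^3 + 60*r^2 + 24*r - 5)/(64*r^6 + 48*r^4 + 12*r^2 + 1)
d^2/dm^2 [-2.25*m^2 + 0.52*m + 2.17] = -4.50000000000000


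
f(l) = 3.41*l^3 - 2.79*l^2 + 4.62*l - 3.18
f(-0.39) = -5.61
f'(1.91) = 31.28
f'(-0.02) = 4.74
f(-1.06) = -15.27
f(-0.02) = -3.27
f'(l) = 10.23*l^2 - 5.58*l + 4.62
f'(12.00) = 1410.78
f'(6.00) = 339.42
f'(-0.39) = 8.35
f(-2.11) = -57.38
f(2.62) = 51.10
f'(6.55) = 406.96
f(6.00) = 660.66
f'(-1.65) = 41.68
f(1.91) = 19.23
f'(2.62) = 60.22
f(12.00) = 5542.98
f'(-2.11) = 61.94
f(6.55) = 865.63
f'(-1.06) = 22.03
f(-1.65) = -33.72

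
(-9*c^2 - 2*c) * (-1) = 9*c^2 + 2*c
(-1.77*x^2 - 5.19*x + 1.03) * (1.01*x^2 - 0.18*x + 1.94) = -1.7877*x^4 - 4.9233*x^3 - 1.4593*x^2 - 10.254*x + 1.9982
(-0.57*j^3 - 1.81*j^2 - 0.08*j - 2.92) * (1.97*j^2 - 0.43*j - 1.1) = -1.1229*j^5 - 3.3206*j^4 + 1.2477*j^3 - 3.727*j^2 + 1.3436*j + 3.212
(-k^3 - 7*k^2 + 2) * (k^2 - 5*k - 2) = -k^5 - 2*k^4 + 37*k^3 + 16*k^2 - 10*k - 4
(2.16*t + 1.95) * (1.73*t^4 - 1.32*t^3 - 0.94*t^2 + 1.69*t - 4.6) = 3.7368*t^5 + 0.5223*t^4 - 4.6044*t^3 + 1.8174*t^2 - 6.6405*t - 8.97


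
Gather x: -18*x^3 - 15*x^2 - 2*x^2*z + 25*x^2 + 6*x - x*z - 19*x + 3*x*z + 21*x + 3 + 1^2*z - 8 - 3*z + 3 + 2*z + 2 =-18*x^3 + x^2*(10 - 2*z) + x*(2*z + 8)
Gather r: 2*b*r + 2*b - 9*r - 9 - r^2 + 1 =2*b - r^2 + r*(2*b - 9) - 8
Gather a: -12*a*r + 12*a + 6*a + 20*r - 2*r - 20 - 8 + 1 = a*(18 - 12*r) + 18*r - 27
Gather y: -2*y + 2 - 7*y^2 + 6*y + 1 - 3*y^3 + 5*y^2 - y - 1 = -3*y^3 - 2*y^2 + 3*y + 2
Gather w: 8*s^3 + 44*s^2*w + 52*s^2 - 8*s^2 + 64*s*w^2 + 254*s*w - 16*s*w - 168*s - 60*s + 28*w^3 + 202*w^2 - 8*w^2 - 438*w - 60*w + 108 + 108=8*s^3 + 44*s^2 - 228*s + 28*w^3 + w^2*(64*s + 194) + w*(44*s^2 + 238*s - 498) + 216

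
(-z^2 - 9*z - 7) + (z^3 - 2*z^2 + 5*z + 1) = z^3 - 3*z^2 - 4*z - 6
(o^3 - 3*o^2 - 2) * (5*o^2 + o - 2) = 5*o^5 - 14*o^4 - 5*o^3 - 4*o^2 - 2*o + 4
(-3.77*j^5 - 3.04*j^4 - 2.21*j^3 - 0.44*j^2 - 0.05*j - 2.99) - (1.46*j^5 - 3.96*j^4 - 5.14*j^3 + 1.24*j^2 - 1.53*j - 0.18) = -5.23*j^5 + 0.92*j^4 + 2.93*j^3 - 1.68*j^2 + 1.48*j - 2.81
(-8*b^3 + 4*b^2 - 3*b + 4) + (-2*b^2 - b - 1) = -8*b^3 + 2*b^2 - 4*b + 3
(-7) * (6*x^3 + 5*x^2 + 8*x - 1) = -42*x^3 - 35*x^2 - 56*x + 7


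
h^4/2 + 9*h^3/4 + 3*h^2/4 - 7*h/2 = h*(h/2 + 1)*(h - 1)*(h + 7/2)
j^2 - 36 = (j - 6)*(j + 6)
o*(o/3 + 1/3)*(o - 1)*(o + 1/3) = o^4/3 + o^3/9 - o^2/3 - o/9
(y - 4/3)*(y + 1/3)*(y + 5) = y^3 + 4*y^2 - 49*y/9 - 20/9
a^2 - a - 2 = (a - 2)*(a + 1)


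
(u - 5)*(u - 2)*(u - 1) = u^3 - 8*u^2 + 17*u - 10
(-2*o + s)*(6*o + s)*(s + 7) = -12*o^2*s - 84*o^2 + 4*o*s^2 + 28*o*s + s^3 + 7*s^2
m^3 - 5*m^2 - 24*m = m*(m - 8)*(m + 3)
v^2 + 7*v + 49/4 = (v + 7/2)^2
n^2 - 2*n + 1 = (n - 1)^2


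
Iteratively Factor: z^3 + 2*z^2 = (z)*(z^2 + 2*z) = z^2*(z + 2)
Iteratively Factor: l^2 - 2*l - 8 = (l - 4)*(l + 2)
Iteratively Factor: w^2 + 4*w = (w + 4)*(w)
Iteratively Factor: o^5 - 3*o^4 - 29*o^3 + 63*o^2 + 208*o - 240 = (o + 4)*(o^4 - 7*o^3 - o^2 + 67*o - 60) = (o - 4)*(o + 4)*(o^3 - 3*o^2 - 13*o + 15) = (o - 5)*(o - 4)*(o + 4)*(o^2 + 2*o - 3) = (o - 5)*(o - 4)*(o + 3)*(o + 4)*(o - 1)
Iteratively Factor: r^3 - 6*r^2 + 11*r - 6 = (r - 2)*(r^2 - 4*r + 3) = (r - 2)*(r - 1)*(r - 3)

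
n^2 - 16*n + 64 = (n - 8)^2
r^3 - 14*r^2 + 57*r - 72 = (r - 8)*(r - 3)^2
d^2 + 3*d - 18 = (d - 3)*(d + 6)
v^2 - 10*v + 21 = (v - 7)*(v - 3)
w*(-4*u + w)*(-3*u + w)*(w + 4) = 12*u^2*w^2 + 48*u^2*w - 7*u*w^3 - 28*u*w^2 + w^4 + 4*w^3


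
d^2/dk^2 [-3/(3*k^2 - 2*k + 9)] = 6*(9*k^2 - 6*k - 4*(3*k - 1)^2 + 27)/(3*k^2 - 2*k + 9)^3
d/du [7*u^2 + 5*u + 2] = 14*u + 5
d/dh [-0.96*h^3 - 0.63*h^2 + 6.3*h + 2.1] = -2.88*h^2 - 1.26*h + 6.3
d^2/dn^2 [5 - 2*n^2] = -4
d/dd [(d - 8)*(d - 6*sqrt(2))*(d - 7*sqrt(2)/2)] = 3*d^2 - 19*sqrt(2)*d - 16*d + 42 + 76*sqrt(2)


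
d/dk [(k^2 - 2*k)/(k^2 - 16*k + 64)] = 2*(8 - 7*k)/(k^3 - 24*k^2 + 192*k - 512)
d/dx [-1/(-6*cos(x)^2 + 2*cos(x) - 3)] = 2*(6*cos(x) - 1)*sin(x)/(6*cos(x)^2 - 2*cos(x) + 3)^2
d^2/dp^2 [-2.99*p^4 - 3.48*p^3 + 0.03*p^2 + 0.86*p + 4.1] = -35.88*p^2 - 20.88*p + 0.06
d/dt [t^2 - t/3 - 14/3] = 2*t - 1/3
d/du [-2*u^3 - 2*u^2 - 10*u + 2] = -6*u^2 - 4*u - 10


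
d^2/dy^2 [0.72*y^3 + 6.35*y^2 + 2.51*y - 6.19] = 4.32*y + 12.7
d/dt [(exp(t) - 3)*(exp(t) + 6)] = (2*exp(t) + 3)*exp(t)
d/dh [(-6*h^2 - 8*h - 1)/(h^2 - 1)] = 2*(4*h^2 + 7*h + 4)/(h^4 - 2*h^2 + 1)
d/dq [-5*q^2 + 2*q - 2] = 2 - 10*q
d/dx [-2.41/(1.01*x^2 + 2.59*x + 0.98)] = (4.8682*x + 6.2419)/(1.01*x^2 + 2.59*x + 0.98)^2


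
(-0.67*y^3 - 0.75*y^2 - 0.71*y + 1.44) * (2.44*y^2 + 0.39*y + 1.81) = -1.6348*y^5 - 2.0913*y^4 - 3.2376*y^3 + 1.8792*y^2 - 0.7235*y + 2.6064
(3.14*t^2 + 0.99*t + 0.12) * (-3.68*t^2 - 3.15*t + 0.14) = -11.5552*t^4 - 13.5342*t^3 - 3.1205*t^2 - 0.2394*t + 0.0168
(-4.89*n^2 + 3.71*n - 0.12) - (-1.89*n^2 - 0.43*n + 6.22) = -3.0*n^2 + 4.14*n - 6.34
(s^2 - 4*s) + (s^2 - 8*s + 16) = 2*s^2 - 12*s + 16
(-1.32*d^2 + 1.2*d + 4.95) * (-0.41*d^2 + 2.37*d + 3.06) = 0.5412*d^4 - 3.6204*d^3 - 3.2247*d^2 + 15.4035*d + 15.147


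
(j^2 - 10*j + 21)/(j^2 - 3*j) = (j - 7)/j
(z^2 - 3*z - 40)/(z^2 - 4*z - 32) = (z + 5)/(z + 4)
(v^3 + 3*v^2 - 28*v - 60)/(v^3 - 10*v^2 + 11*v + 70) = (v + 6)/(v - 7)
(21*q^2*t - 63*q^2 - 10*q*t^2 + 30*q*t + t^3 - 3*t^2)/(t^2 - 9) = (21*q^2 - 10*q*t + t^2)/(t + 3)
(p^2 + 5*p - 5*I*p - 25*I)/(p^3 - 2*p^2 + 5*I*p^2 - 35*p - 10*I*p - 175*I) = (p - 5*I)/(p^2 + p*(-7 + 5*I) - 35*I)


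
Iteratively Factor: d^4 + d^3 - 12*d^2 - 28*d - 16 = (d + 2)*(d^3 - d^2 - 10*d - 8) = (d - 4)*(d + 2)*(d^2 + 3*d + 2) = (d - 4)*(d + 1)*(d + 2)*(d + 2)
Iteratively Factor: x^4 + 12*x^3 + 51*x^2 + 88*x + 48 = (x + 3)*(x^3 + 9*x^2 + 24*x + 16) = (x + 3)*(x + 4)*(x^2 + 5*x + 4) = (x + 3)*(x + 4)^2*(x + 1)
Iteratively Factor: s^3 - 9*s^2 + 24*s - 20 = (s - 2)*(s^2 - 7*s + 10) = (s - 5)*(s - 2)*(s - 2)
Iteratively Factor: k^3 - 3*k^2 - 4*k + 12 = (k + 2)*(k^2 - 5*k + 6) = (k - 3)*(k + 2)*(k - 2)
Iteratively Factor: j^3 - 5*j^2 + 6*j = (j)*(j^2 - 5*j + 6) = j*(j - 3)*(j - 2)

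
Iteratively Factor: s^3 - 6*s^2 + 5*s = (s - 1)*(s^2 - 5*s) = (s - 5)*(s - 1)*(s)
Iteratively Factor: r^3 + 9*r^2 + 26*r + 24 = (r + 2)*(r^2 + 7*r + 12) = (r + 2)*(r + 3)*(r + 4)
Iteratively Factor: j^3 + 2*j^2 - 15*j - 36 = (j + 3)*(j^2 - j - 12) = (j - 4)*(j + 3)*(j + 3)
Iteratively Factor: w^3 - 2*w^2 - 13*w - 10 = (w + 2)*(w^2 - 4*w - 5) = (w - 5)*(w + 2)*(w + 1)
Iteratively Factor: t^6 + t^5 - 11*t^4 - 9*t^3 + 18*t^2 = (t - 1)*(t^5 + 2*t^4 - 9*t^3 - 18*t^2) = (t - 1)*(t + 3)*(t^4 - t^3 - 6*t^2) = t*(t - 1)*(t + 3)*(t^3 - t^2 - 6*t) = t*(t - 3)*(t - 1)*(t + 3)*(t^2 + 2*t) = t^2*(t - 3)*(t - 1)*(t + 3)*(t + 2)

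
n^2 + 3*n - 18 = (n - 3)*(n + 6)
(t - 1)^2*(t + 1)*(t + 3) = t^4 + 2*t^3 - 4*t^2 - 2*t + 3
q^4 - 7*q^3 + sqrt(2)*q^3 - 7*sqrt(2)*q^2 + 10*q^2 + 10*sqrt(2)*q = q*(q - 5)*(q - 2)*(q + sqrt(2))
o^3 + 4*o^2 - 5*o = o*(o - 1)*(o + 5)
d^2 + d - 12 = (d - 3)*(d + 4)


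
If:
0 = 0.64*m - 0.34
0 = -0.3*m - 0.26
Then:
No Solution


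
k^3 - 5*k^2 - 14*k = k*(k - 7)*(k + 2)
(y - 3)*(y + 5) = y^2 + 2*y - 15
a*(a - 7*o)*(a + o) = a^3 - 6*a^2*o - 7*a*o^2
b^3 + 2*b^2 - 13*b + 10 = (b - 2)*(b - 1)*(b + 5)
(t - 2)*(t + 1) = t^2 - t - 2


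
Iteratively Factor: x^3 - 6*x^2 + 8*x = (x)*(x^2 - 6*x + 8) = x*(x - 4)*(x - 2)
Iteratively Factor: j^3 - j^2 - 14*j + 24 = (j - 2)*(j^2 + j - 12) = (j - 2)*(j + 4)*(j - 3)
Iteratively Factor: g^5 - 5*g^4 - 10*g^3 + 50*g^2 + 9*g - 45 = (g + 1)*(g^4 - 6*g^3 - 4*g^2 + 54*g - 45) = (g - 3)*(g + 1)*(g^3 - 3*g^2 - 13*g + 15) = (g - 5)*(g - 3)*(g + 1)*(g^2 + 2*g - 3) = (g - 5)*(g - 3)*(g + 1)*(g + 3)*(g - 1)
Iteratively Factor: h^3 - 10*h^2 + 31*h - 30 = (h - 5)*(h^2 - 5*h + 6) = (h - 5)*(h - 2)*(h - 3)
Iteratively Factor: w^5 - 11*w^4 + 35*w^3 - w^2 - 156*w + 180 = (w - 3)*(w^4 - 8*w^3 + 11*w^2 + 32*w - 60) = (w - 3)*(w + 2)*(w^3 - 10*w^2 + 31*w - 30) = (w - 5)*(w - 3)*(w + 2)*(w^2 - 5*w + 6) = (w - 5)*(w - 3)^2*(w + 2)*(w - 2)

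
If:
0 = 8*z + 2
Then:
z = -1/4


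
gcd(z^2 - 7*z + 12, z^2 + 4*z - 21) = z - 3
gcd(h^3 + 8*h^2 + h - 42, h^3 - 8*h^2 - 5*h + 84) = h + 3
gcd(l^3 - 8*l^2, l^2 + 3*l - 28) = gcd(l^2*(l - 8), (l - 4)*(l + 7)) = 1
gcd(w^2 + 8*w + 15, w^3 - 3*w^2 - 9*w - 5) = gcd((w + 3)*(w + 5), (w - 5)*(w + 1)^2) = 1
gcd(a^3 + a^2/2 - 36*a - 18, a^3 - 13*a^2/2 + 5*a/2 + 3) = a^2 - 11*a/2 - 3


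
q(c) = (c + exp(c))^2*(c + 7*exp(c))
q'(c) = (c + exp(c))^2*(7*exp(c) + 1) + (c + exp(c))*(c + 7*exp(c))*(2*exp(c) + 2)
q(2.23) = 8950.58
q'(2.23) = 24778.54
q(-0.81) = 0.31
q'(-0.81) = -1.88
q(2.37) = 13191.26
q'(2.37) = 36573.86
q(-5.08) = -129.65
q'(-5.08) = 78.29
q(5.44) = 90055957.87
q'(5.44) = 266530591.52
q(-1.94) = -3.01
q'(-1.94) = 10.31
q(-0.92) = 0.51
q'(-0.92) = -1.70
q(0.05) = 8.99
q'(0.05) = 43.61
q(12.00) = 30183389082721676.09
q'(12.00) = 90545796156303467.70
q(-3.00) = -23.08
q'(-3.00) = 28.16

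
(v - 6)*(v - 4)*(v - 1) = v^3 - 11*v^2 + 34*v - 24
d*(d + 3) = d^2 + 3*d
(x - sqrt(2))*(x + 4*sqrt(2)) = x^2 + 3*sqrt(2)*x - 8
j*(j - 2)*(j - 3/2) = j^3 - 7*j^2/2 + 3*j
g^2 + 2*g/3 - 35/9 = (g - 5/3)*(g + 7/3)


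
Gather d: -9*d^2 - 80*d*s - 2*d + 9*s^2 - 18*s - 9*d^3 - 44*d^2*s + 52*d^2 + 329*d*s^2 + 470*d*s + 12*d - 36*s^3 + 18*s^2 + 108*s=-9*d^3 + d^2*(43 - 44*s) + d*(329*s^2 + 390*s + 10) - 36*s^3 + 27*s^2 + 90*s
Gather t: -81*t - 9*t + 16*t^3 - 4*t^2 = 16*t^3 - 4*t^2 - 90*t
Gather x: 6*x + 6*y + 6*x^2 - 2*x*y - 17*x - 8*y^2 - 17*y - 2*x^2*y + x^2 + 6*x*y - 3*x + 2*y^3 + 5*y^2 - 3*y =x^2*(7 - 2*y) + x*(4*y - 14) + 2*y^3 - 3*y^2 - 14*y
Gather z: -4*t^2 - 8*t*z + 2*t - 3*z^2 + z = -4*t^2 + 2*t - 3*z^2 + z*(1 - 8*t)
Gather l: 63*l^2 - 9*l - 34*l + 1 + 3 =63*l^2 - 43*l + 4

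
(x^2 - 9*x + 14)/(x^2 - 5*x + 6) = (x - 7)/(x - 3)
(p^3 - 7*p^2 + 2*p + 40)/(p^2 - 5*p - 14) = (p^2 - 9*p + 20)/(p - 7)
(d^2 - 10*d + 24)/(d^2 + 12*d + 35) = (d^2 - 10*d + 24)/(d^2 + 12*d + 35)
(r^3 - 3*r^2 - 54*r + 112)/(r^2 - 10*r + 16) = r + 7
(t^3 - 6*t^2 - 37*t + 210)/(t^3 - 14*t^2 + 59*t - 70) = (t + 6)/(t - 2)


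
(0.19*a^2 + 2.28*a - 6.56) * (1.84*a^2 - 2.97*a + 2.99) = 0.3496*a^4 + 3.6309*a^3 - 18.2739*a^2 + 26.3004*a - 19.6144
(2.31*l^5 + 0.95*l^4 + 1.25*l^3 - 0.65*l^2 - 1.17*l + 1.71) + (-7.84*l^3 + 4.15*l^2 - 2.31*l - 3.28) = 2.31*l^5 + 0.95*l^4 - 6.59*l^3 + 3.5*l^2 - 3.48*l - 1.57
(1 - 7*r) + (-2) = -7*r - 1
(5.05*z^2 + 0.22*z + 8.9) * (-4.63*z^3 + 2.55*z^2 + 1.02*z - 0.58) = -23.3815*z^5 + 11.8589*z^4 - 35.495*z^3 + 19.9904*z^2 + 8.9504*z - 5.162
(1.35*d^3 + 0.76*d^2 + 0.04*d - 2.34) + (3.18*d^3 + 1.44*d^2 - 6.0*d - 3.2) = 4.53*d^3 + 2.2*d^2 - 5.96*d - 5.54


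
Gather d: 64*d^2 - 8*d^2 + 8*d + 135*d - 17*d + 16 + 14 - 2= 56*d^2 + 126*d + 28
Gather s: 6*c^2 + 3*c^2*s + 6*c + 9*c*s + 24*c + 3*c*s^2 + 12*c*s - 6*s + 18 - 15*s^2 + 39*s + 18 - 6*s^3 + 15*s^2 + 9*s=6*c^2 + 3*c*s^2 + 30*c - 6*s^3 + s*(3*c^2 + 21*c + 42) + 36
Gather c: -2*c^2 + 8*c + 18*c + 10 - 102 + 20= -2*c^2 + 26*c - 72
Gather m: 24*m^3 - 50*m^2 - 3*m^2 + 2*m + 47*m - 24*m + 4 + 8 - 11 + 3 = 24*m^3 - 53*m^2 + 25*m + 4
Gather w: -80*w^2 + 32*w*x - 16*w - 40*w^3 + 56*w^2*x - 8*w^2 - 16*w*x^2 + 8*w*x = -40*w^3 + w^2*(56*x - 88) + w*(-16*x^2 + 40*x - 16)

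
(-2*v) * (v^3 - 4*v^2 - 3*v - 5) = -2*v^4 + 8*v^3 + 6*v^2 + 10*v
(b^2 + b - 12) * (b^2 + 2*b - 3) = b^4 + 3*b^3 - 13*b^2 - 27*b + 36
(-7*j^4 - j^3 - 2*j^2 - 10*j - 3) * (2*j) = -14*j^5 - 2*j^4 - 4*j^3 - 20*j^2 - 6*j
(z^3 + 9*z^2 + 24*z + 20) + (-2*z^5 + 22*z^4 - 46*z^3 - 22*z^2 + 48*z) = -2*z^5 + 22*z^4 - 45*z^3 - 13*z^2 + 72*z + 20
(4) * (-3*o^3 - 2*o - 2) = -12*o^3 - 8*o - 8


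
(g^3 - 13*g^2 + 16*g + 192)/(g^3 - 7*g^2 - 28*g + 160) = (g^2 - 5*g - 24)/(g^2 + g - 20)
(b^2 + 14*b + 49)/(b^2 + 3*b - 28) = (b + 7)/(b - 4)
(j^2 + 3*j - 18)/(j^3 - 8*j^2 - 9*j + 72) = (j + 6)/(j^2 - 5*j - 24)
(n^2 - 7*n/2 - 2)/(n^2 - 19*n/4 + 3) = 2*(2*n + 1)/(4*n - 3)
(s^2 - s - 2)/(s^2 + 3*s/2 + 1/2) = 2*(s - 2)/(2*s + 1)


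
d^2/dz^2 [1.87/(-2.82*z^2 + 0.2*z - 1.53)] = (29.741976*z^2 - 2.10936*z - 1.87*(5.64*z - 0.2)*(11.28*z - 0.4) + 16.136604)/(2.82*z^2 - 0.2*z + 1.53)^3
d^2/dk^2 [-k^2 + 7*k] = -2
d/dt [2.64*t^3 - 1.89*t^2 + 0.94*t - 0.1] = 7.92*t^2 - 3.78*t + 0.94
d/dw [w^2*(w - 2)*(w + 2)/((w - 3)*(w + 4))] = w*(2*w^4 + 3*w^3 - 48*w^2 - 4*w + 96)/(w^4 + 2*w^3 - 23*w^2 - 24*w + 144)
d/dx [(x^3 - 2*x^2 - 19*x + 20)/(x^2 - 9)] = (x^4 - 8*x^2 - 4*x + 171)/(x^4 - 18*x^2 + 81)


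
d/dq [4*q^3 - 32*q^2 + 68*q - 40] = 12*q^2 - 64*q + 68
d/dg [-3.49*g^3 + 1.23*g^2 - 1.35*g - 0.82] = -10.47*g^2 + 2.46*g - 1.35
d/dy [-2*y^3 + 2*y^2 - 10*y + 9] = -6*y^2 + 4*y - 10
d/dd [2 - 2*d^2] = -4*d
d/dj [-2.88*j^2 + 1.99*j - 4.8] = 1.99 - 5.76*j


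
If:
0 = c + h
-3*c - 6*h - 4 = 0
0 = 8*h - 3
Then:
No Solution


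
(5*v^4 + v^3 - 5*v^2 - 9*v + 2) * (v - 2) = 5*v^5 - 9*v^4 - 7*v^3 + v^2 + 20*v - 4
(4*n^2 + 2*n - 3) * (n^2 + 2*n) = 4*n^4 + 10*n^3 + n^2 - 6*n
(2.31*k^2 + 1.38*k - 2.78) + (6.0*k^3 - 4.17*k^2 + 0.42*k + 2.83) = 6.0*k^3 - 1.86*k^2 + 1.8*k + 0.0500000000000003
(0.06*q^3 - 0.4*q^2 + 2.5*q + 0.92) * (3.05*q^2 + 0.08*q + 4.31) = 0.183*q^5 - 1.2152*q^4 + 7.8516*q^3 + 1.282*q^2 + 10.8486*q + 3.9652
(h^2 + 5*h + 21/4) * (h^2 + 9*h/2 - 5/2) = h^4 + 19*h^3/2 + 101*h^2/4 + 89*h/8 - 105/8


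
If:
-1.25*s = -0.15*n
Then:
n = 8.33333333333333*s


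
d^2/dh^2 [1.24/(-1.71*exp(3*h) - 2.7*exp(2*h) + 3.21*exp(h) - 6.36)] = (-1.24*(5.13*exp(2*h) + 5.4*exp(h) - 3.21)*(10.26*exp(2*h) + 10.8*exp(h) - 6.42)*exp(h) + (19.0836*exp(2*h) + 13.392*exp(h) - 3.9804)*(1.71*exp(3*h) + 2.7*exp(2*h) - 3.21*exp(h) + 6.36))*exp(h)/(1.71*exp(3*h) + 2.7*exp(2*h) - 3.21*exp(h) + 6.36)^3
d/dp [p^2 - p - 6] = 2*p - 1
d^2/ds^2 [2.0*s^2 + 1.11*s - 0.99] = 4.00000000000000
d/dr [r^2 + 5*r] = 2*r + 5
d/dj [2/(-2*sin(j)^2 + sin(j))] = 2*(4/tan(j) - cos(j)/sin(j)^2)/(2*sin(j) - 1)^2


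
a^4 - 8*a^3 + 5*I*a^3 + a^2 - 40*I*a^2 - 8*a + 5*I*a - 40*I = (a - 8)*(a - I)*(a + I)*(a + 5*I)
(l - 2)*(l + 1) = l^2 - l - 2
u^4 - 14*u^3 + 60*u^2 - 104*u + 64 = (u - 8)*(u - 2)^3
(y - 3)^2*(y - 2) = y^3 - 8*y^2 + 21*y - 18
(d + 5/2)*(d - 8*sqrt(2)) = d^2 - 8*sqrt(2)*d + 5*d/2 - 20*sqrt(2)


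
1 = 1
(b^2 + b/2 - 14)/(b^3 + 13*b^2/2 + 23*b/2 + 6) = (2*b - 7)/(2*b^2 + 5*b + 3)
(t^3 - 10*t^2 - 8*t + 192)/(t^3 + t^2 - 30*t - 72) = (t - 8)/(t + 3)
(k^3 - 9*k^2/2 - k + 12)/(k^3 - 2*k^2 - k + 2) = (k^2 - 5*k/2 - 6)/(k^2 - 1)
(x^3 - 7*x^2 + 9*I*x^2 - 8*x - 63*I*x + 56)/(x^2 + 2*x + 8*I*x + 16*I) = (x^2 + x*(-7 + I) - 7*I)/(x + 2)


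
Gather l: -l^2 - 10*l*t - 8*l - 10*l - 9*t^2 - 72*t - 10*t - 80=-l^2 + l*(-10*t - 18) - 9*t^2 - 82*t - 80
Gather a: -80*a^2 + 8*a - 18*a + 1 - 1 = -80*a^2 - 10*a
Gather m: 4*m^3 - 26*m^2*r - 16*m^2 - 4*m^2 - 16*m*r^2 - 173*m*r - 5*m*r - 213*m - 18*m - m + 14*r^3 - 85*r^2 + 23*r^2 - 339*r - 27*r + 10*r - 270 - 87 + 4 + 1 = 4*m^3 + m^2*(-26*r - 20) + m*(-16*r^2 - 178*r - 232) + 14*r^3 - 62*r^2 - 356*r - 352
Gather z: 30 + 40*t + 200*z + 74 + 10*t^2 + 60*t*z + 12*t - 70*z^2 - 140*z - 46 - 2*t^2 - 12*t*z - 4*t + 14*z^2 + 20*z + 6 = 8*t^2 + 48*t - 56*z^2 + z*(48*t + 80) + 64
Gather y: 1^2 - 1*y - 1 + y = 0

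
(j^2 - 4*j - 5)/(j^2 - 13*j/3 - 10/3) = 3*(j + 1)/(3*j + 2)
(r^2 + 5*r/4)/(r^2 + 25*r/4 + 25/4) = r/(r + 5)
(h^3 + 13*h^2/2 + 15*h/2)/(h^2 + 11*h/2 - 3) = h*(2*h^2 + 13*h + 15)/(2*h^2 + 11*h - 6)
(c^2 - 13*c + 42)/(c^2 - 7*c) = (c - 6)/c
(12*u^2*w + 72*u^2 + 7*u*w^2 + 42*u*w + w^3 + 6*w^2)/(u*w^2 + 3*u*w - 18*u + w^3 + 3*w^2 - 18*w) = (12*u^2 + 7*u*w + w^2)/(u*w - 3*u + w^2 - 3*w)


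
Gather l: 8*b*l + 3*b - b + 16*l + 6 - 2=2*b + l*(8*b + 16) + 4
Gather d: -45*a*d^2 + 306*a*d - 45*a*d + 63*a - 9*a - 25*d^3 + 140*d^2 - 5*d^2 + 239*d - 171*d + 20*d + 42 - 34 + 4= 54*a - 25*d^3 + d^2*(135 - 45*a) + d*(261*a + 88) + 12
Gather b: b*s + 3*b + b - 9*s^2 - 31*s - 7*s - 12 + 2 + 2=b*(s + 4) - 9*s^2 - 38*s - 8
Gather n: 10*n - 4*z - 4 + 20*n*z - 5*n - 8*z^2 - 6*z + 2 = n*(20*z + 5) - 8*z^2 - 10*z - 2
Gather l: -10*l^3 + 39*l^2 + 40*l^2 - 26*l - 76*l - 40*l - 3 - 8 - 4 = -10*l^3 + 79*l^2 - 142*l - 15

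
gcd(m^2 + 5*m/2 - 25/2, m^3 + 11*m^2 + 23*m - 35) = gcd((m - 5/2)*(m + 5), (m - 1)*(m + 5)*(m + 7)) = m + 5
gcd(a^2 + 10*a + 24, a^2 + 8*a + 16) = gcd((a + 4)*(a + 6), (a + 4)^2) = a + 4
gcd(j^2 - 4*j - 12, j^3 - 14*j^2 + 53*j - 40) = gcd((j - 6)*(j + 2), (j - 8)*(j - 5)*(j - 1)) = 1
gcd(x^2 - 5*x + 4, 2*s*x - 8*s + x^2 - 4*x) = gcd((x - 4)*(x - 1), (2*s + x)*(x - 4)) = x - 4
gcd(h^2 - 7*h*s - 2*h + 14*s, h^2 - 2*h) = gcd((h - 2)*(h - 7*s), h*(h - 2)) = h - 2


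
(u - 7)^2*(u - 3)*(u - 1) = u^4 - 18*u^3 + 108*u^2 - 238*u + 147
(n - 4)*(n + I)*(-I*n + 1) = -I*n^3 + 2*n^2 + 4*I*n^2 - 8*n + I*n - 4*I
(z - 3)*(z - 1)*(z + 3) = z^3 - z^2 - 9*z + 9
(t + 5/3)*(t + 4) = t^2 + 17*t/3 + 20/3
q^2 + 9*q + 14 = (q + 2)*(q + 7)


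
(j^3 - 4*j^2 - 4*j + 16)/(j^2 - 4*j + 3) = (j^3 - 4*j^2 - 4*j + 16)/(j^2 - 4*j + 3)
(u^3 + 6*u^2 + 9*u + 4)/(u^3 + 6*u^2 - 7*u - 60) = (u^2 + 2*u + 1)/(u^2 + 2*u - 15)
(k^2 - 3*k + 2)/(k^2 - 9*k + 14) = (k - 1)/(k - 7)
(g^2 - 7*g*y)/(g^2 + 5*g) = (g - 7*y)/(g + 5)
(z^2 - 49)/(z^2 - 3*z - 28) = (z + 7)/(z + 4)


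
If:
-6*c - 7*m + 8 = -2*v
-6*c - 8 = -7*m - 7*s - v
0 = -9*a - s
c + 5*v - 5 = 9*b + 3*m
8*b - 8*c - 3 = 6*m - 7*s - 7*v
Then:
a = 95*v/679 - 1093/4074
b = 26*v/97 - 293/776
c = 1093/776 - 47*v/97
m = 68*v/97 - 25/388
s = 3279/1358 - 855*v/679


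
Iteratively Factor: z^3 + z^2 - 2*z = (z)*(z^2 + z - 2) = z*(z - 1)*(z + 2)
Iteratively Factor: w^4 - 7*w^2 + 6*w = (w + 3)*(w^3 - 3*w^2 + 2*w) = (w - 1)*(w + 3)*(w^2 - 2*w) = (w - 2)*(w - 1)*(w + 3)*(w)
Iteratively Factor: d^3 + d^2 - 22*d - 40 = (d - 5)*(d^2 + 6*d + 8) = (d - 5)*(d + 2)*(d + 4)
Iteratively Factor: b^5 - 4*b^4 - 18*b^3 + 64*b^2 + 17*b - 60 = (b + 1)*(b^4 - 5*b^3 - 13*b^2 + 77*b - 60) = (b - 1)*(b + 1)*(b^3 - 4*b^2 - 17*b + 60) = (b - 3)*(b - 1)*(b + 1)*(b^2 - b - 20) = (b - 3)*(b - 1)*(b + 1)*(b + 4)*(b - 5)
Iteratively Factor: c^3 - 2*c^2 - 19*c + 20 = (c + 4)*(c^2 - 6*c + 5) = (c - 5)*(c + 4)*(c - 1)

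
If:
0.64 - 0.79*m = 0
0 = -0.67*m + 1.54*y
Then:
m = 0.81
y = 0.35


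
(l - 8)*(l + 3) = l^2 - 5*l - 24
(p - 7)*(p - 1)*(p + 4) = p^3 - 4*p^2 - 25*p + 28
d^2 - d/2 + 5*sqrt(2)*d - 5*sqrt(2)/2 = (d - 1/2)*(d + 5*sqrt(2))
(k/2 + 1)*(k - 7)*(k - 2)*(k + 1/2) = k^4/2 - 13*k^3/4 - 15*k^2/4 + 13*k + 7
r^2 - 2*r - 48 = (r - 8)*(r + 6)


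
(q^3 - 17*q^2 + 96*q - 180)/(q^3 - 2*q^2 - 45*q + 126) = (q^2 - 11*q + 30)/(q^2 + 4*q - 21)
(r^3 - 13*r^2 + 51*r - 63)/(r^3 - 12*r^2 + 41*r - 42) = (r - 3)/(r - 2)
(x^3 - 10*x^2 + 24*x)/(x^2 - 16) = x*(x - 6)/(x + 4)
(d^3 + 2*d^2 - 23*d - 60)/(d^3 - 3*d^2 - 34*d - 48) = (d^2 - d - 20)/(d^2 - 6*d - 16)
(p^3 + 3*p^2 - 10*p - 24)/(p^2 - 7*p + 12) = (p^2 + 6*p + 8)/(p - 4)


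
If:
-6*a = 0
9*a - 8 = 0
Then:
No Solution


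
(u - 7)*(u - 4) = u^2 - 11*u + 28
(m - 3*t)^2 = m^2 - 6*m*t + 9*t^2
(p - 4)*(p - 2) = p^2 - 6*p + 8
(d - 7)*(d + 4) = d^2 - 3*d - 28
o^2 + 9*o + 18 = (o + 3)*(o + 6)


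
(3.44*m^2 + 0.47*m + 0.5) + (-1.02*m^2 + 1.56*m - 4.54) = 2.42*m^2 + 2.03*m - 4.04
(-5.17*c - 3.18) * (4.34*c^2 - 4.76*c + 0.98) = -22.4378*c^3 + 10.808*c^2 + 10.0702*c - 3.1164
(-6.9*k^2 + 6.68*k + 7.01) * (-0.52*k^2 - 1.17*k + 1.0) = 3.588*k^4 + 4.5994*k^3 - 18.3608*k^2 - 1.5217*k + 7.01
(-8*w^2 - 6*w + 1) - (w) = -8*w^2 - 7*w + 1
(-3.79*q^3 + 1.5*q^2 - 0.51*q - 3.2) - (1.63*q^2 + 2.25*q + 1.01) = -3.79*q^3 - 0.13*q^2 - 2.76*q - 4.21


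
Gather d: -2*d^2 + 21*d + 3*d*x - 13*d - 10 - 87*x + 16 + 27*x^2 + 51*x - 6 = -2*d^2 + d*(3*x + 8) + 27*x^2 - 36*x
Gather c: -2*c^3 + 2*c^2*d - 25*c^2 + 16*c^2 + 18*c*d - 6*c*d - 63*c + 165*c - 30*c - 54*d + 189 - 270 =-2*c^3 + c^2*(2*d - 9) + c*(12*d + 72) - 54*d - 81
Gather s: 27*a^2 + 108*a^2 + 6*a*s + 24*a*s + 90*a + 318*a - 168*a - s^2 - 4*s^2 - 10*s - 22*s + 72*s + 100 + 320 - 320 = 135*a^2 + 240*a - 5*s^2 + s*(30*a + 40) + 100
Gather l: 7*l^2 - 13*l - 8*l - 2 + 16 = 7*l^2 - 21*l + 14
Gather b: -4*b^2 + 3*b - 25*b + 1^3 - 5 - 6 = -4*b^2 - 22*b - 10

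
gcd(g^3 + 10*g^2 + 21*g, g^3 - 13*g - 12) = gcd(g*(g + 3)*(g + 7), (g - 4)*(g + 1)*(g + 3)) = g + 3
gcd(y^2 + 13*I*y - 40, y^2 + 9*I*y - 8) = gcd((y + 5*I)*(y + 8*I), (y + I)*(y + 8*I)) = y + 8*I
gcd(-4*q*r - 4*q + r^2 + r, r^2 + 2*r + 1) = r + 1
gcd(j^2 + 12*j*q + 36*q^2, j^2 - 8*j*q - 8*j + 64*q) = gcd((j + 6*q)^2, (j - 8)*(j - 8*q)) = 1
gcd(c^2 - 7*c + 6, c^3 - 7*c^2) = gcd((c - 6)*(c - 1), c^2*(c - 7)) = 1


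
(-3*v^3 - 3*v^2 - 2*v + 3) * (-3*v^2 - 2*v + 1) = 9*v^5 + 15*v^4 + 9*v^3 - 8*v^2 - 8*v + 3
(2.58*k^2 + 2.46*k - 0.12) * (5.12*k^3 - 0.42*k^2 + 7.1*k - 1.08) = 13.2096*k^5 + 11.5116*k^4 + 16.6704*k^3 + 14.73*k^2 - 3.5088*k + 0.1296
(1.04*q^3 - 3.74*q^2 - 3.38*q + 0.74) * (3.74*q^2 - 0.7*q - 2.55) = 3.8896*q^5 - 14.7156*q^4 - 12.6752*q^3 + 14.6706*q^2 + 8.101*q - 1.887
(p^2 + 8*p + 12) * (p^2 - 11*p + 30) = p^4 - 3*p^3 - 46*p^2 + 108*p + 360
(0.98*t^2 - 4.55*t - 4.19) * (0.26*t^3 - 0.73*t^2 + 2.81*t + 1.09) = 0.2548*t^5 - 1.8984*t^4 + 4.9859*t^3 - 8.6586*t^2 - 16.7334*t - 4.5671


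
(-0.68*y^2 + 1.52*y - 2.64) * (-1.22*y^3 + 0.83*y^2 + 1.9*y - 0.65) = 0.8296*y^5 - 2.4188*y^4 + 3.1904*y^3 + 1.1388*y^2 - 6.004*y + 1.716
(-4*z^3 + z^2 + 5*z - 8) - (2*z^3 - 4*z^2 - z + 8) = -6*z^3 + 5*z^2 + 6*z - 16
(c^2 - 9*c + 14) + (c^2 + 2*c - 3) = 2*c^2 - 7*c + 11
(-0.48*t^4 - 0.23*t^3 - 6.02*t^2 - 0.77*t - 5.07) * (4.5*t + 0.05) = -2.16*t^5 - 1.059*t^4 - 27.1015*t^3 - 3.766*t^2 - 22.8535*t - 0.2535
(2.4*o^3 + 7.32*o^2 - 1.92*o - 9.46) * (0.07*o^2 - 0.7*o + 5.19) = 0.168*o^5 - 1.1676*o^4 + 7.1976*o^3 + 38.6726*o^2 - 3.3428*o - 49.0974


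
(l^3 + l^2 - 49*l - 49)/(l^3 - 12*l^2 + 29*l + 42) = (l + 7)/(l - 6)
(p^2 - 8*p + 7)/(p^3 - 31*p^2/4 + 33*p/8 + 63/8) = 8*(p - 1)/(8*p^2 - 6*p - 9)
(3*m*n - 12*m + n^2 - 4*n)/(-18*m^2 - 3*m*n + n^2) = (4 - n)/(6*m - n)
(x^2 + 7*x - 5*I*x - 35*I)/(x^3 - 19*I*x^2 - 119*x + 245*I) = (x + 7)/(x^2 - 14*I*x - 49)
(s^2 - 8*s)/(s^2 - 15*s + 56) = s/(s - 7)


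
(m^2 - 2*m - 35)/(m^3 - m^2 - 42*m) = (m + 5)/(m*(m + 6))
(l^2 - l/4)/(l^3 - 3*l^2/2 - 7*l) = (1 - 4*l)/(2*(-2*l^2 + 3*l + 14))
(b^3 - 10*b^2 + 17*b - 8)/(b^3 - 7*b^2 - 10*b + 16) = (b - 1)/(b + 2)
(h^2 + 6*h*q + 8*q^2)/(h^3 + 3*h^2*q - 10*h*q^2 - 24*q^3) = 1/(h - 3*q)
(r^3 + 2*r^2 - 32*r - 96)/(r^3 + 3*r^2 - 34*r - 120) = (r + 4)/(r + 5)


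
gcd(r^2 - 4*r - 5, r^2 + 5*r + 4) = r + 1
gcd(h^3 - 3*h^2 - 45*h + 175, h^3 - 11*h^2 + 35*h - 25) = h^2 - 10*h + 25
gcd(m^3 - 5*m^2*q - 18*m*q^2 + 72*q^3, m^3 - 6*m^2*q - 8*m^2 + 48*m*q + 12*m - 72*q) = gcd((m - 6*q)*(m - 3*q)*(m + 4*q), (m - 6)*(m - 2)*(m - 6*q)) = -m + 6*q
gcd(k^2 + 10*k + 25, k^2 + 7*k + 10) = k + 5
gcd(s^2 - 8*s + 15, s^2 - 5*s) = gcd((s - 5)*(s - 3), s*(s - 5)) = s - 5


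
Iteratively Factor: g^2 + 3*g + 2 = (g + 1)*(g + 2)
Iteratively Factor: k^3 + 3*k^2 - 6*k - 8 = (k + 1)*(k^2 + 2*k - 8) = (k - 2)*(k + 1)*(k + 4)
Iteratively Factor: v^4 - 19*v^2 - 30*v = (v + 3)*(v^3 - 3*v^2 - 10*v) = v*(v + 3)*(v^2 - 3*v - 10) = v*(v - 5)*(v + 3)*(v + 2)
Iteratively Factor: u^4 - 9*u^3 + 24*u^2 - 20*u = (u)*(u^3 - 9*u^2 + 24*u - 20) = u*(u - 2)*(u^2 - 7*u + 10) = u*(u - 5)*(u - 2)*(u - 2)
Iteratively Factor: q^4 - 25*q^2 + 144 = (q - 4)*(q^3 + 4*q^2 - 9*q - 36) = (q - 4)*(q + 4)*(q^2 - 9) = (q - 4)*(q - 3)*(q + 4)*(q + 3)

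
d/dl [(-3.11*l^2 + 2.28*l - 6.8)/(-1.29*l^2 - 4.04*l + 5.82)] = (15.5056*l^2 - 53.7444*l - 14.2024)/(1.6641*l^4 + 10.4232*l^3 + 1.306*l^2 - 47.0256*l + 33.8724)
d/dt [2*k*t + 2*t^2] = 2*k + 4*t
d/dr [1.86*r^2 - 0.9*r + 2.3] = 3.72*r - 0.9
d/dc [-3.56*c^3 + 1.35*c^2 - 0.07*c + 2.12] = -10.68*c^2 + 2.7*c - 0.07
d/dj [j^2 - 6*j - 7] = 2*j - 6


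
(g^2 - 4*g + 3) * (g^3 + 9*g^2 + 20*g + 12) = g^5 + 5*g^4 - 13*g^3 - 41*g^2 + 12*g + 36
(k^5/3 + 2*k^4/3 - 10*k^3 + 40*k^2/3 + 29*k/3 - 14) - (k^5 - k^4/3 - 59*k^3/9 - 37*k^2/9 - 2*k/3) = -2*k^5/3 + k^4 - 31*k^3/9 + 157*k^2/9 + 31*k/3 - 14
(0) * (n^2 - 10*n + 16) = 0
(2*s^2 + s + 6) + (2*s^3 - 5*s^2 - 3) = 2*s^3 - 3*s^2 + s + 3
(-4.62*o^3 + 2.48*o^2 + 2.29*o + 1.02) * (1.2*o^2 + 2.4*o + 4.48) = -5.544*o^5 - 8.112*o^4 - 11.9976*o^3 + 17.8304*o^2 + 12.7072*o + 4.5696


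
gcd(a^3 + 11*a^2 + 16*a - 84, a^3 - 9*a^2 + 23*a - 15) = 1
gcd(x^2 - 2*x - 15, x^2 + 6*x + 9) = x + 3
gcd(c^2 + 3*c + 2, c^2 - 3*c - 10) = c + 2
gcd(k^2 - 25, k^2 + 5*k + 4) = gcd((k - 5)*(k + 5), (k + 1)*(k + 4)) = 1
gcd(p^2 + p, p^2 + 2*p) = p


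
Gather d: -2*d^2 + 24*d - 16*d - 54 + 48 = -2*d^2 + 8*d - 6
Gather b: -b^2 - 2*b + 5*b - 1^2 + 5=-b^2 + 3*b + 4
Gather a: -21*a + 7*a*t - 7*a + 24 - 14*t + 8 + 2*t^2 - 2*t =a*(7*t - 28) + 2*t^2 - 16*t + 32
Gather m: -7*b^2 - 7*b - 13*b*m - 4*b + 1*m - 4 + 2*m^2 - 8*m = -7*b^2 - 11*b + 2*m^2 + m*(-13*b - 7) - 4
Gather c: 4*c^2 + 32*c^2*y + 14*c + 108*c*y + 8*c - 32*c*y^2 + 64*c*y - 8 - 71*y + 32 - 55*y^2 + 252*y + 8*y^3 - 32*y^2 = c^2*(32*y + 4) + c*(-32*y^2 + 172*y + 22) + 8*y^3 - 87*y^2 + 181*y + 24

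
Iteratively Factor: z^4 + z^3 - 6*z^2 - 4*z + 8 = (z + 2)*(z^3 - z^2 - 4*z + 4) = (z - 1)*(z + 2)*(z^2 - 4) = (z - 1)*(z + 2)^2*(z - 2)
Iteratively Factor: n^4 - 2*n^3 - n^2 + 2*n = (n + 1)*(n^3 - 3*n^2 + 2*n) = (n - 1)*(n + 1)*(n^2 - 2*n) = (n - 2)*(n - 1)*(n + 1)*(n)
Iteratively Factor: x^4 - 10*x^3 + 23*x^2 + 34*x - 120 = (x + 2)*(x^3 - 12*x^2 + 47*x - 60) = (x - 5)*(x + 2)*(x^2 - 7*x + 12) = (x - 5)*(x - 3)*(x + 2)*(x - 4)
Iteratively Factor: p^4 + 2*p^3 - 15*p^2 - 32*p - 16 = (p + 1)*(p^3 + p^2 - 16*p - 16) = (p - 4)*(p + 1)*(p^2 + 5*p + 4) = (p - 4)*(p + 1)^2*(p + 4)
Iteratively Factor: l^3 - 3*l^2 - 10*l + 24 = (l + 3)*(l^2 - 6*l + 8) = (l - 2)*(l + 3)*(l - 4)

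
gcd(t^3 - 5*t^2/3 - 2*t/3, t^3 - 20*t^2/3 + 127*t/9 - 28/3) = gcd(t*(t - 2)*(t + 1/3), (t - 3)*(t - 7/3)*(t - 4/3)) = 1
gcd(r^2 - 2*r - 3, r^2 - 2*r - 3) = r^2 - 2*r - 3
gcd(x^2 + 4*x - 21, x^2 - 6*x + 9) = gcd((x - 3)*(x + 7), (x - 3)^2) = x - 3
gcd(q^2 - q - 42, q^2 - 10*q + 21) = q - 7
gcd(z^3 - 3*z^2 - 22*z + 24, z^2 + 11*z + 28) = z + 4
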